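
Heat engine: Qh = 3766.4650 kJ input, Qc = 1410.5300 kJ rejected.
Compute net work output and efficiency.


W = 3766.4650 - 1410.5300 = 2355.9350 kJ
eta = 2355.9350 / 3766.4650 = 0.6255 = 62.5503%

W = 2355.9350 kJ, eta = 62.5503%


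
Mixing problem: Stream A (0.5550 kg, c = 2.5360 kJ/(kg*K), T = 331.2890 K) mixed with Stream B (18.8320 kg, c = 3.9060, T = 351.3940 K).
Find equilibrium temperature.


num = 26314.0494
den = 74.9653
Tf = 351.0165 K

351.0165 K


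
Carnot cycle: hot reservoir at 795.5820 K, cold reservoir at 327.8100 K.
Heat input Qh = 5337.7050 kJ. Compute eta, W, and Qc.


eta = 1 - 327.8100/795.5820 = 0.5880
W = 0.5880 * 5337.7050 = 3138.3678 kJ
Qc = 5337.7050 - 3138.3678 = 2199.3372 kJ

eta = 58.7962%, W = 3138.3678 kJ, Qc = 2199.3372 kJ


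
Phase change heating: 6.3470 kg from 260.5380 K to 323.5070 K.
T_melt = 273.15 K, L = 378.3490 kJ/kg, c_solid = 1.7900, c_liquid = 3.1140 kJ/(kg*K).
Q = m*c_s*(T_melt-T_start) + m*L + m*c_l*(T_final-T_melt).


Q1 (sensible, solid) = 6.3470 * 1.7900 * 12.6120 = 143.2866 kJ
Q2 (latent) = 6.3470 * 378.3490 = 2401.3811 kJ
Q3 (sensible, liquid) = 6.3470 * 3.1140 * 50.3570 = 995.2838 kJ
Q_total = 3539.9515 kJ

3539.9515 kJ


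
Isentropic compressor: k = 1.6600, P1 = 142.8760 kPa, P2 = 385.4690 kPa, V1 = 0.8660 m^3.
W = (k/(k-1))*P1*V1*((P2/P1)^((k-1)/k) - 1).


(k-1)/k = 0.3976
(P2/P1)^exp = 1.4838
W = 2.5152 * 142.8760 * 0.8660 * (1.4838 - 1) = 150.5571 kJ

150.5571 kJ


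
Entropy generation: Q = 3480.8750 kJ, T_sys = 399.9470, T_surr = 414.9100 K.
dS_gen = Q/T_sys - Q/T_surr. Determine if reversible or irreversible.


dS_sys = 3480.8750/399.9470 = 8.7033 kJ/K
dS_surr = -3480.8750/414.9100 = -8.3895 kJ/K
dS_gen = 8.7033 - 8.3895 = 0.3139 kJ/K (irreversible)

dS_gen = 0.3139 kJ/K, irreversible


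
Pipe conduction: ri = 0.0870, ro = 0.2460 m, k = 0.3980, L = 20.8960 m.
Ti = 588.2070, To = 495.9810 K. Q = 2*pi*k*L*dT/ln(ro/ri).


dT = 92.2260 K
ln(ro/ri) = 1.0394
Q = 2*pi*0.3980*20.8960*92.2260 / 1.0394 = 4636.4649 W

4636.4649 W


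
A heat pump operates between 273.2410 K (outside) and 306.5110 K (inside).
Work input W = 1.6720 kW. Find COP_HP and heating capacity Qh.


COP = 306.5110 / 33.2700 = 9.2128
Qh = 9.2128 * 1.6720 = 15.4039 kW

COP = 9.2128, Qh = 15.4039 kW


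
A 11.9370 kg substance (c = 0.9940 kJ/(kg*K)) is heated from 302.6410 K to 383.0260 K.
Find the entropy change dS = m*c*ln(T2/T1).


T2/T1 = 1.2656
ln(T2/T1) = 0.2356
dS = 11.9370 * 0.9940 * 0.2356 = 2.7950 kJ/K

2.7950 kJ/K


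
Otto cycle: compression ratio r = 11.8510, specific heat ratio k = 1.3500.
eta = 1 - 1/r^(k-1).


r^(k-1) = 2.3758
eta = 1 - 1/2.3758 = 0.5791 = 57.9093%

57.9093%


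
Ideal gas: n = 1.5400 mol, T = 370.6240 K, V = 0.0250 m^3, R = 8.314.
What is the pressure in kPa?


P = nRT/V = 1.5400 * 8.314 * 370.6240 / 0.0250
= 4745.3066 / 0.0250 = 189812.2649 Pa = 189.8123 kPa

189.8123 kPa


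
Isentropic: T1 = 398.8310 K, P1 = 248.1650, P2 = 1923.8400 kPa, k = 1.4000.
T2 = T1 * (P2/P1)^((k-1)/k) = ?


(k-1)/k = 0.2857
(P2/P1)^exp = 1.7952
T2 = 398.8310 * 1.7952 = 715.9972 K

715.9972 K


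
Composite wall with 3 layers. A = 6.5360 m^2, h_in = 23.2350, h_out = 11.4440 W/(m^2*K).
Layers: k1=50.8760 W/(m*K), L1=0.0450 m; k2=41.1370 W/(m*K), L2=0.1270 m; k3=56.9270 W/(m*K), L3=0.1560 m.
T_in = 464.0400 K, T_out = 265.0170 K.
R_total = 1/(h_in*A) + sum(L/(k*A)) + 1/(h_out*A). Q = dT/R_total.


R_conv_in = 1/(23.2350*6.5360) = 0.0066
R_1 = 0.0450/(50.8760*6.5360) = 0.0001
R_2 = 0.1270/(41.1370*6.5360) = 0.0005
R_3 = 0.1560/(56.9270*6.5360) = 0.0004
R_conv_out = 1/(11.4440*6.5360) = 0.0134
R_total = 0.0210 K/W
Q = 199.0230 / 0.0210 = 9485.8102 W

R_total = 0.0210 K/W, Q = 9485.8102 W


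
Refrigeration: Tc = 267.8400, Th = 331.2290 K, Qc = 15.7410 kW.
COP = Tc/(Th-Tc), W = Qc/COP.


COP = 267.8400 / 63.3890 = 4.2253
W = 15.7410 / 4.2253 = 3.7254 kW

COP = 4.2253, W = 3.7254 kW


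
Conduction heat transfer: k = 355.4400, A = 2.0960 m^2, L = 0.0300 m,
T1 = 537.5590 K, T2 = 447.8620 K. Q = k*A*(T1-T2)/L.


dT = 89.6970 K
Q = 355.4400 * 2.0960 * 89.6970 / 0.0300 = 2227482.1974 W

2227482.1974 W


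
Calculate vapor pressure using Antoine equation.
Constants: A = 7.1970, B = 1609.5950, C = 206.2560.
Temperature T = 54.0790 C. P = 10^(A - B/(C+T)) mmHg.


C+T = 260.3350
B/(C+T) = 6.1828
log10(P) = 7.1970 - 6.1828 = 1.0142
P = 10^1.0142 = 10.3328 mmHg

10.3328 mmHg


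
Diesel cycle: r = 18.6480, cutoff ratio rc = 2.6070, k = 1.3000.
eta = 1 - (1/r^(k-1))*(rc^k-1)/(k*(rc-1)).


r^(k-1) = 2.4054
rc^k = 3.4752
eta = 0.5074 = 50.7432%

50.7432%


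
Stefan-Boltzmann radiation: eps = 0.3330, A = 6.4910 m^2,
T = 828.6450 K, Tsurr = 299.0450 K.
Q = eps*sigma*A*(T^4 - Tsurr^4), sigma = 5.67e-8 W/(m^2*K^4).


T^4 = 4.7149e+11
Tsurr^4 = 7.9974e+09
Q = 0.3330 * 5.67e-8 * 6.4910 * 4.6349e+11 = 56804.5795 W

56804.5795 W


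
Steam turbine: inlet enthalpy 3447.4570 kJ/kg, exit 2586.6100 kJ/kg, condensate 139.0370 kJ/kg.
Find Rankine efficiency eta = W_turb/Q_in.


W = 860.8470 kJ/kg
Q_in = 3308.4200 kJ/kg
eta = 0.2602 = 26.0199%

eta = 26.0199%


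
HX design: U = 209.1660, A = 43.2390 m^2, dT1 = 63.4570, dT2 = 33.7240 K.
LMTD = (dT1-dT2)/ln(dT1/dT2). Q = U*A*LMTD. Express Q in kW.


LMTD = 47.0345 K
Q = 209.1660 * 43.2390 * 47.0345 = 425386.2269 W = 425.3862 kW

425.3862 kW


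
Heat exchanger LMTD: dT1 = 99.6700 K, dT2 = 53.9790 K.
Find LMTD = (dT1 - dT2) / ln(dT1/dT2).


dT1/dT2 = 1.8465
ln(dT1/dT2) = 0.6133
LMTD = 45.6910 / 0.6133 = 74.5039 K

74.5039 K


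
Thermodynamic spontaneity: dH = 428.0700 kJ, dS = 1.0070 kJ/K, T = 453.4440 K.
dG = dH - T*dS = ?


T*dS = 453.4440 * 1.0070 = 456.6181 kJ
dG = 428.0700 - 456.6181 = -28.5481 kJ (spontaneous)

dG = -28.5481 kJ, spontaneous


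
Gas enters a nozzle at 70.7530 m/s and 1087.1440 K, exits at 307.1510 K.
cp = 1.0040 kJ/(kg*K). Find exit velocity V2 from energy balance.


dT = 779.9930 K
2*cp*1000*dT = 1566225.9440
V1^2 = 5005.9870
V2 = sqrt(1571231.9310) = 1253.4879 m/s

1253.4879 m/s


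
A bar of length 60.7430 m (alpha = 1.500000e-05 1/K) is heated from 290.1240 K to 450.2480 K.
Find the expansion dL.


dT = 160.1240 K
dL = 1.500000e-05 * 60.7430 * 160.1240 = 0.145896 m
L_final = 60.888896 m

dL = 0.145896 m


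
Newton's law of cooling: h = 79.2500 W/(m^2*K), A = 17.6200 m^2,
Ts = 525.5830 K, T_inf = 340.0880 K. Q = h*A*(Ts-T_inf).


dT = 185.4950 K
Q = 79.2500 * 17.6200 * 185.4950 = 259022.4356 W

259022.4356 W


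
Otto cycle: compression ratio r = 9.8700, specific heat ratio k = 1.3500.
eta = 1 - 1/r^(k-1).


r^(k-1) = 2.2285
eta = 1 - 1/2.2285 = 0.5513 = 55.1266%

55.1266%


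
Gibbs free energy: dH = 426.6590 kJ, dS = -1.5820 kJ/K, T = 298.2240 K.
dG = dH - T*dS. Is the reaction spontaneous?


T*dS = 298.2240 * -1.5820 = -471.7904 kJ
dG = 426.6590 + 471.7904 = 898.4494 kJ (non-spontaneous)

dG = 898.4494 kJ, non-spontaneous


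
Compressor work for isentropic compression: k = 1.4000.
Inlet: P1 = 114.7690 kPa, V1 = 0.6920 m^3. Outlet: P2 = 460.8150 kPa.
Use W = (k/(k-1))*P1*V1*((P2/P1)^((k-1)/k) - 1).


(k-1)/k = 0.2857
(P2/P1)^exp = 1.4876
W = 3.5000 * 114.7690 * 0.6920 * (1.4876 - 1) = 135.5385 kJ

135.5385 kJ


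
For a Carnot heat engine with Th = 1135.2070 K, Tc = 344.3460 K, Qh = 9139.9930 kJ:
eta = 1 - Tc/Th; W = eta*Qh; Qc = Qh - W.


eta = 1 - 344.3460/1135.2070 = 0.6967
W = 0.6967 * 9139.9930 = 6367.5294 kJ
Qc = 9139.9930 - 6367.5294 = 2772.4636 kJ

eta = 69.6667%, W = 6367.5294 kJ, Qc = 2772.4636 kJ


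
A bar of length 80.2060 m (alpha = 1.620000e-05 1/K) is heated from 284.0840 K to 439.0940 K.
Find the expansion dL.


dT = 155.0100 K
dL = 1.620000e-05 * 80.2060 * 155.0100 = 0.201410 m
L_final = 80.407410 m

dL = 0.201410 m


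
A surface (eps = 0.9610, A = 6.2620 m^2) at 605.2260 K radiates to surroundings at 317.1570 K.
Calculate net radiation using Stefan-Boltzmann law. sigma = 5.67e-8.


T^4 = 1.3417e+11
Tsurr^4 = 1.0118e+10
Q = 0.9610 * 5.67e-8 * 6.2620 * 1.2406e+11 = 42329.1137 W

42329.1137 W


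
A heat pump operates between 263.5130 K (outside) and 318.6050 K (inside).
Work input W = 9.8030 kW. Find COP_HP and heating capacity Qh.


COP = 318.6050 / 55.0920 = 5.7831
Qh = 5.7831 * 9.8030 = 56.6922 kW

COP = 5.7831, Qh = 56.6922 kW


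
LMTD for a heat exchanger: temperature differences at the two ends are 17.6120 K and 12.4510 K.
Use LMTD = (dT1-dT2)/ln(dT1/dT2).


dT1/dT2 = 1.4145
ln(dT1/dT2) = 0.3468
LMTD = 5.1610 / 0.3468 = 14.8827 K

14.8827 K


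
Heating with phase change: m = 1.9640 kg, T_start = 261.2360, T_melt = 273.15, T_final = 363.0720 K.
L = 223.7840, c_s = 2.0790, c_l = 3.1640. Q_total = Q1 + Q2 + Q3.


Q1 (sensible, solid) = 1.9640 * 2.0790 * 11.9140 = 48.6467 kJ
Q2 (latent) = 1.9640 * 223.7840 = 439.5118 kJ
Q3 (sensible, liquid) = 1.9640 * 3.1640 * 89.9220 = 558.7839 kJ
Q_total = 1046.9424 kJ

1046.9424 kJ


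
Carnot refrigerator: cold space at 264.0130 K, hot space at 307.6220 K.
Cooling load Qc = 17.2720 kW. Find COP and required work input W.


COP = 264.0130 / 43.6090 = 6.0541
W = 17.2720 / 6.0541 = 2.8529 kW

COP = 6.0541, W = 2.8529 kW


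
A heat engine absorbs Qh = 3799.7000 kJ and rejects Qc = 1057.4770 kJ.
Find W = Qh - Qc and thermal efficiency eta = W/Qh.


W = 3799.7000 - 1057.4770 = 2742.2230 kJ
eta = 2742.2230 / 3799.7000 = 0.7217 = 72.1695%

W = 2742.2230 kJ, eta = 72.1695%


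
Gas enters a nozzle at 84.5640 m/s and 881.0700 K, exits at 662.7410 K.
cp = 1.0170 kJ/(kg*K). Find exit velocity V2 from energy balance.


dT = 218.3290 K
2*cp*1000*dT = 444081.1860
V1^2 = 7151.0701
V2 = sqrt(451232.2561) = 671.7382 m/s

671.7382 m/s


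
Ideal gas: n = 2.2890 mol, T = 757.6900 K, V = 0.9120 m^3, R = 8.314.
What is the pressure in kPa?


P = nRT/V = 2.2890 * 8.314 * 757.6900 / 0.9120
= 14419.4059 / 0.9120 = 15810.7521 Pa = 15.8108 kPa

15.8108 kPa


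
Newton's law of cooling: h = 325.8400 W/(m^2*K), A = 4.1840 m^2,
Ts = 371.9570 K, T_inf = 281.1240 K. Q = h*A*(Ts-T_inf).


dT = 90.8330 K
Q = 325.8400 * 4.1840 * 90.8330 = 123833.9514 W

123833.9514 W


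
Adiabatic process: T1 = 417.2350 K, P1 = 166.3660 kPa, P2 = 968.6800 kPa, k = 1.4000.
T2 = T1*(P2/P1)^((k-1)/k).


(k-1)/k = 0.2857
(P2/P1)^exp = 1.6543
T2 = 417.2350 * 1.6543 = 690.2163 K

690.2163 K


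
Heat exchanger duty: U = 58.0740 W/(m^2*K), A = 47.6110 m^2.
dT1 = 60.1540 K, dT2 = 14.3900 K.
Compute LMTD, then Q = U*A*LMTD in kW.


LMTD = 31.9944 K
Q = 58.0740 * 47.6110 * 31.9944 = 88463.3305 W = 88.4633 kW

88.4633 kW


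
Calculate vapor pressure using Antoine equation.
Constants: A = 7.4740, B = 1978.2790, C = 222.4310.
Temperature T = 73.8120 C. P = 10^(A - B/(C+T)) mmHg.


C+T = 296.2430
B/(C+T) = 6.6779
log10(P) = 7.4740 - 6.6779 = 0.7961
P = 10^0.7961 = 6.2533 mmHg

6.2533 mmHg


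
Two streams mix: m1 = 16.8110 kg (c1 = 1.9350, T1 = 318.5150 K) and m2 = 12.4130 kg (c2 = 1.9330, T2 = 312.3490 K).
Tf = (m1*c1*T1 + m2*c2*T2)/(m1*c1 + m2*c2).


num = 17855.6699
den = 56.5236
Tf = 315.8975 K

315.8975 K


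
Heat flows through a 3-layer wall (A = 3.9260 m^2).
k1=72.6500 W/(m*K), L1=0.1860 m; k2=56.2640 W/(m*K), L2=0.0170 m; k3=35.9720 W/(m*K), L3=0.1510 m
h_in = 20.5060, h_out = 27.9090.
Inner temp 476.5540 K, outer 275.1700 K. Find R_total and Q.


R_conv_in = 1/(20.5060*3.9260) = 0.0124
R_1 = 0.1860/(72.6500*3.9260) = 0.0007
R_2 = 0.0170/(56.2640*3.9260) = 7.6961e-05
R_3 = 0.1510/(35.9720*3.9260) = 0.0011
R_conv_out = 1/(27.9090*3.9260) = 0.0091
R_total = 0.0233 K/W
Q = 201.3840 / 0.0233 = 8626.0008 W

R_total = 0.0233 K/W, Q = 8626.0008 W


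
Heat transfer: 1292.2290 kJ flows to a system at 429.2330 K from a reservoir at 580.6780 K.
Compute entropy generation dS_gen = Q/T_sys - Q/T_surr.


dS_sys = 1292.2290/429.2330 = 3.0106 kJ/K
dS_surr = -1292.2290/580.6780 = -2.2254 kJ/K
dS_gen = 3.0106 - 2.2254 = 0.7852 kJ/K (irreversible)

dS_gen = 0.7852 kJ/K, irreversible


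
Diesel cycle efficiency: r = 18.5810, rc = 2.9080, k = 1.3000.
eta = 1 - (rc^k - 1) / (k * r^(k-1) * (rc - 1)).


r^(k-1) = 2.4028
rc^k = 4.0056
eta = 0.4957 = 49.5692%

49.5692%


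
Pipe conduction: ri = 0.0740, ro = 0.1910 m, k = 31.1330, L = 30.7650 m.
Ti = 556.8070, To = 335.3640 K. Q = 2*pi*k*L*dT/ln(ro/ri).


dT = 221.4430 K
ln(ro/ri) = 0.9482
Q = 2*pi*31.1330*30.7650*221.4430 / 0.9482 = 1405451.7719 W

1405451.7719 W


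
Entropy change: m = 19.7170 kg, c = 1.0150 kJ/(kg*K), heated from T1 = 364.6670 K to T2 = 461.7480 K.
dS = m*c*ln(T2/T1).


T2/T1 = 1.2662
ln(T2/T1) = 0.2360
dS = 19.7170 * 1.0150 * 0.2360 = 4.7237 kJ/K

4.7237 kJ/K


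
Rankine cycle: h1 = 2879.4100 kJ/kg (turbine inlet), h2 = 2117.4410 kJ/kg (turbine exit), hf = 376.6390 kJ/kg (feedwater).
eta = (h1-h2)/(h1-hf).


W = 761.9690 kJ/kg
Q_in = 2502.7710 kJ/kg
eta = 0.3045 = 30.4450%

eta = 30.4450%


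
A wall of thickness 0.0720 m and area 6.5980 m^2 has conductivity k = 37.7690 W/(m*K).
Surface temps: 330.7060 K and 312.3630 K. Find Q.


dT = 18.3430 K
Q = 37.7690 * 6.5980 * 18.3430 / 0.0720 = 63487.1260 W

63487.1260 W


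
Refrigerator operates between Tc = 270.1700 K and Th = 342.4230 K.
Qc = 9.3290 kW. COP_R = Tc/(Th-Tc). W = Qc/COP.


COP = 270.1700 / 72.2530 = 3.7392
W = 9.3290 / 3.7392 = 2.4949 kW

COP = 3.7392, W = 2.4949 kW


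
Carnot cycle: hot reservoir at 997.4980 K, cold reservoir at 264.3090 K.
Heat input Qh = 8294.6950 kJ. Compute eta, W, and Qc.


eta = 1 - 264.3090/997.4980 = 0.7350
W = 0.7350 * 8294.6950 = 6096.8334 kJ
Qc = 8294.6950 - 6096.8334 = 2197.8616 kJ

eta = 73.5028%, W = 6096.8334 kJ, Qc = 2197.8616 kJ


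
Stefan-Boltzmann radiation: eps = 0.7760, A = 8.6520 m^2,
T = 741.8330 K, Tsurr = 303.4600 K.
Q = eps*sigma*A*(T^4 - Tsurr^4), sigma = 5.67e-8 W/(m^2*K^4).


T^4 = 3.0285e+11
Tsurr^4 = 8.4802e+09
Q = 0.7760 * 5.67e-8 * 8.6520 * 2.9437e+11 = 112060.2231 W

112060.2231 W


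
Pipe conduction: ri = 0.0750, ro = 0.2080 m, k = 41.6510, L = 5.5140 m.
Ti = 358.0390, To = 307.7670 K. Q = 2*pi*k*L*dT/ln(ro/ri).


dT = 50.2720 K
ln(ro/ri) = 1.0200
Q = 2*pi*41.6510*5.5140*50.2720 / 1.0200 = 71117.5490 W

71117.5490 W


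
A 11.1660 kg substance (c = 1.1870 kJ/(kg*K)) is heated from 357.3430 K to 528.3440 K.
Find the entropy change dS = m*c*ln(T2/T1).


T2/T1 = 1.4785
ln(T2/T1) = 0.3911
dS = 11.1660 * 1.1870 * 0.3911 = 5.1830 kJ/K

5.1830 kJ/K


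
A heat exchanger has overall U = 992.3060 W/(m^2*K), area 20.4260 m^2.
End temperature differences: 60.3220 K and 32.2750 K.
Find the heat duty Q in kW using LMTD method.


LMTD = 44.8462 K
Q = 992.3060 * 20.4260 * 44.8462 = 908980.8723 W = 908.9809 kW

908.9809 kW


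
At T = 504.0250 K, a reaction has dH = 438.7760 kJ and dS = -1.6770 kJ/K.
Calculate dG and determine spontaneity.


T*dS = 504.0250 * -1.6770 = -845.2499 kJ
dG = 438.7760 + 845.2499 = 1284.0259 kJ (non-spontaneous)

dG = 1284.0259 kJ, non-spontaneous


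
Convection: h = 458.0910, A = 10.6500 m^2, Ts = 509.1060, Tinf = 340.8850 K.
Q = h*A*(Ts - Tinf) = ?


dT = 168.2210 K
Q = 458.0910 * 10.6500 * 168.2210 = 820694.6031 W

820694.6031 W


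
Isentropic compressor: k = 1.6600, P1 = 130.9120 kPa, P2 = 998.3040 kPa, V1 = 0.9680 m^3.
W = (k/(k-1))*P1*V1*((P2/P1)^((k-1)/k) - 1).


(k-1)/k = 0.3976
(P2/P1)^exp = 2.2428
W = 2.5152 * 130.9120 * 0.9680 * (2.2428 - 1) = 396.1088 kJ

396.1088 kJ


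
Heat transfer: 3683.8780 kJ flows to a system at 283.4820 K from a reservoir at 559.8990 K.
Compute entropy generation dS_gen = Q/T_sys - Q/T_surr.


dS_sys = 3683.8780/283.4820 = 12.9951 kJ/K
dS_surr = -3683.8780/559.8990 = -6.5795 kJ/K
dS_gen = 12.9951 - 6.5795 = 6.4156 kJ/K (irreversible)

dS_gen = 6.4156 kJ/K, irreversible


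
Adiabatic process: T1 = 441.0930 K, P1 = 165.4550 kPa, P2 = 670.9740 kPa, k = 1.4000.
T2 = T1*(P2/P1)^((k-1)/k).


(k-1)/k = 0.2857
(P2/P1)^exp = 1.4918
T2 = 441.0930 * 1.4918 = 658.0393 K

658.0393 K


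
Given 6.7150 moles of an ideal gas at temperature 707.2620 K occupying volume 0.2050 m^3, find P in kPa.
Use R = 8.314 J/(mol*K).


P = nRT/V = 6.7150 * 8.314 * 707.2620 / 0.2050
= 39485.3836 / 0.2050 = 192611.6275 Pa = 192.6116 kPa

192.6116 kPa


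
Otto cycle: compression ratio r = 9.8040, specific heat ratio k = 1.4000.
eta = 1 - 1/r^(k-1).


r^(k-1) = 2.4921
eta = 1 - 1/2.4921 = 0.5987 = 59.8728%

59.8728%


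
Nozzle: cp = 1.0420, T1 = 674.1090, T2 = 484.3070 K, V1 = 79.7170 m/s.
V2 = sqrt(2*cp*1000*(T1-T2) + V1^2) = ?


dT = 189.8020 K
2*cp*1000*dT = 395547.3680
V1^2 = 6354.8001
V2 = sqrt(401902.1681) = 633.9575 m/s

633.9575 m/s


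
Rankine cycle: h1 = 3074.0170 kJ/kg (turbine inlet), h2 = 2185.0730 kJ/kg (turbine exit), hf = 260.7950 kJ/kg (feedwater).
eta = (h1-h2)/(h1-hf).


W = 888.9440 kJ/kg
Q_in = 2813.2220 kJ/kg
eta = 0.3160 = 31.5988%

eta = 31.5988%


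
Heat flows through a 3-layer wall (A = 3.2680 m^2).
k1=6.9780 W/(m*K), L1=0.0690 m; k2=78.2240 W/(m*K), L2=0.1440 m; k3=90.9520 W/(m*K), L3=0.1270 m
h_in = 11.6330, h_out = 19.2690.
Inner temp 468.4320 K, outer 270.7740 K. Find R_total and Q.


R_conv_in = 1/(11.6330*3.2680) = 0.0263
R_1 = 0.0690/(6.9780*3.2680) = 0.0030
R_2 = 0.1440/(78.2240*3.2680) = 0.0006
R_3 = 0.1270/(90.9520*3.2680) = 0.0004
R_conv_out = 1/(19.2690*3.2680) = 0.0159
R_total = 0.0462 K/W
Q = 197.6580 / 0.0462 = 4278.2265 W

R_total = 0.0462 K/W, Q = 4278.2265 W


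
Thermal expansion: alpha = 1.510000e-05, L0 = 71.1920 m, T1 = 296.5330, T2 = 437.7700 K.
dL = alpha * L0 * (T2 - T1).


dT = 141.2370 K
dL = 1.510000e-05 * 71.1920 * 141.2370 = 0.151830 m
L_final = 71.343830 m

dL = 0.151830 m


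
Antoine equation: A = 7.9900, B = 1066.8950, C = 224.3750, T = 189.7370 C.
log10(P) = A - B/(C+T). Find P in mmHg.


C+T = 414.1120
B/(C+T) = 2.5763
log10(P) = 7.9900 - 2.5763 = 5.4137
P = 10^5.4137 = 259212.4872 mmHg

259212.4872 mmHg


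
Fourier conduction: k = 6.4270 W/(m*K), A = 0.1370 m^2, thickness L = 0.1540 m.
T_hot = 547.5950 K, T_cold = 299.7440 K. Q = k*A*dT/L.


dT = 247.8510 K
Q = 6.4270 * 0.1370 * 247.8510 / 0.1540 = 1417.0945 W

1417.0945 W


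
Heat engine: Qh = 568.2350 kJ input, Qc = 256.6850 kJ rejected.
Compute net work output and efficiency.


W = 568.2350 - 256.6850 = 311.5500 kJ
eta = 311.5500 / 568.2350 = 0.5483 = 54.8277%

W = 311.5500 kJ, eta = 54.8277%


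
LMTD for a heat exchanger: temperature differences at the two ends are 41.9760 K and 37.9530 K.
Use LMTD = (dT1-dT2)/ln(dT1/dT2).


dT1/dT2 = 1.1060
ln(dT1/dT2) = 0.1007
LMTD = 4.0230 / 0.1007 = 39.9307 K

39.9307 K


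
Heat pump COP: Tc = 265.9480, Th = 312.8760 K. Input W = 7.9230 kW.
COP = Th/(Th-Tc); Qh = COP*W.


COP = 312.8760 / 46.9280 = 6.6671
Qh = 6.6671 * 7.9230 = 52.8238 kW

COP = 6.6671, Qh = 52.8238 kW


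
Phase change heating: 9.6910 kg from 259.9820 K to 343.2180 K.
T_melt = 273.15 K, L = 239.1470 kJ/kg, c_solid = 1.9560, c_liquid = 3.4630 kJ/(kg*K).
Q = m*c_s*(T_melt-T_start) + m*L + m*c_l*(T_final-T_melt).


Q1 (sensible, solid) = 9.6910 * 1.9560 * 13.1680 = 249.6073 kJ
Q2 (latent) = 9.6910 * 239.1470 = 2317.5736 kJ
Q3 (sensible, liquid) = 9.6910 * 3.4630 * 70.0680 = 2351.4774 kJ
Q_total = 4918.6583 kJ

4918.6583 kJ


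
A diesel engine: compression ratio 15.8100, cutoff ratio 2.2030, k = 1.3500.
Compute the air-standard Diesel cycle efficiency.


r^(k-1) = 2.6280
rc^k = 2.9045
eta = 0.5538 = 55.3776%

55.3776%


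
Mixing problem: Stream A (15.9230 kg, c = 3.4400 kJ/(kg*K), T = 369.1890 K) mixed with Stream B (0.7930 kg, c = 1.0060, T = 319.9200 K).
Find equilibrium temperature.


num = 20477.5905
den = 55.5729
Tf = 368.4817 K

368.4817 K


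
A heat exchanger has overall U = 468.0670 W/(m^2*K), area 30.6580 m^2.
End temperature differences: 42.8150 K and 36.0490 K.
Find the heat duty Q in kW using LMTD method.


LMTD = 39.3351 K
Q = 468.0670 * 30.6580 * 39.3351 = 564458.0812 W = 564.4581 kW

564.4581 kW


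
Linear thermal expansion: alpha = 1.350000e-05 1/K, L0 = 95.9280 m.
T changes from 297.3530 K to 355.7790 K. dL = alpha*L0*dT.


dT = 58.4260 K
dL = 1.350000e-05 * 95.9280 * 58.4260 = 0.075663 m
L_final = 96.003663 m

dL = 0.075663 m


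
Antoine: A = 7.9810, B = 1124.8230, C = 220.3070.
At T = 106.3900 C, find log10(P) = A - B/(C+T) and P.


C+T = 326.6970
B/(C+T) = 3.4430
log10(P) = 7.9810 - 3.4430 = 4.5380
P = 10^4.5380 = 34513.1020 mmHg

34513.1020 mmHg


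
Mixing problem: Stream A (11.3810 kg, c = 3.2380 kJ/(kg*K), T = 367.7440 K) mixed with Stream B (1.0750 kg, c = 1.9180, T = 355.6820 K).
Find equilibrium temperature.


num = 14285.3464
den = 38.9135
Tf = 367.1049 K

367.1049 K


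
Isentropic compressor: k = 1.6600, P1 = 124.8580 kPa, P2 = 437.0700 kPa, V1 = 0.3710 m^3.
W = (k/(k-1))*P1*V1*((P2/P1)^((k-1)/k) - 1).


(k-1)/k = 0.3976
(P2/P1)^exp = 1.6457
W = 2.5152 * 124.8580 * 0.3710 * (1.6457 - 1) = 75.2255 kJ

75.2255 kJ


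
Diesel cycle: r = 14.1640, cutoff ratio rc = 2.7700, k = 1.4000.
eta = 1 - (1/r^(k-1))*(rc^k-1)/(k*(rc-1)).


r^(k-1) = 2.8872
rc^k = 4.1636
eta = 0.5578 = 55.7809%

55.7809%


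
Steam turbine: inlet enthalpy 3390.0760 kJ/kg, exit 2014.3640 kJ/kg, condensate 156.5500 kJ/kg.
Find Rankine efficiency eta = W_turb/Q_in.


W = 1375.7120 kJ/kg
Q_in = 3233.5260 kJ/kg
eta = 0.4255 = 42.5453%

eta = 42.5453%


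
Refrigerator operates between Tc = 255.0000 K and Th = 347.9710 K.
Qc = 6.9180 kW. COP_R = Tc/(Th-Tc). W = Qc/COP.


COP = 255.0000 / 92.9710 = 2.7428
W = 6.9180 / 2.7428 = 2.5222 kW

COP = 2.7428, W = 2.5222 kW


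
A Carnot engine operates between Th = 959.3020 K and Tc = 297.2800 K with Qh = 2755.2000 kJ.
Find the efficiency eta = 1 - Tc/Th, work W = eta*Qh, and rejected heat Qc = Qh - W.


eta = 1 - 297.2800/959.3020 = 0.6901
W = 0.6901 * 2755.2000 = 1901.3856 kJ
Qc = 2755.2000 - 1901.3856 = 853.8144 kJ

eta = 69.0108%, W = 1901.3856 kJ, Qc = 853.8144 kJ


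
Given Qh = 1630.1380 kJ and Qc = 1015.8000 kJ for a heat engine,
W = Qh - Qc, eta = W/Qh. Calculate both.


W = 1630.1380 - 1015.8000 = 614.3380 kJ
eta = 614.3380 / 1630.1380 = 0.3769 = 37.6863%

W = 614.3380 kJ, eta = 37.6863%


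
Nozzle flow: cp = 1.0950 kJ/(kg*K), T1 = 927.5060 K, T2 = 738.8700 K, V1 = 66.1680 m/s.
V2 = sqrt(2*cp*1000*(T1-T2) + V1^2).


dT = 188.6360 K
2*cp*1000*dT = 413112.8400
V1^2 = 4378.2042
V2 = sqrt(417491.0442) = 646.1355 m/s

646.1355 m/s


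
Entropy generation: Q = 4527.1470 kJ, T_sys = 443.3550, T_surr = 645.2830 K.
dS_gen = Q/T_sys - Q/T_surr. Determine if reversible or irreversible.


dS_sys = 4527.1470/443.3550 = 10.2111 kJ/K
dS_surr = -4527.1470/645.2830 = -7.0158 kJ/K
dS_gen = 10.2111 - 7.0158 = 3.1954 kJ/K (irreversible)

dS_gen = 3.1954 kJ/K, irreversible


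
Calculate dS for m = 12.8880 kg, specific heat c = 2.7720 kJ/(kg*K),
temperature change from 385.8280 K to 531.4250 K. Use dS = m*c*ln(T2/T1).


T2/T1 = 1.3774
ln(T2/T1) = 0.3202
dS = 12.8880 * 2.7720 * 0.3202 = 11.4383 kJ/K

11.4383 kJ/K


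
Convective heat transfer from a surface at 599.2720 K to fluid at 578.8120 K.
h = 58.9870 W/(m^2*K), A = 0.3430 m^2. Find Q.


dT = 20.4600 K
Q = 58.9870 * 0.3430 * 20.4600 = 413.9578 W

413.9578 W


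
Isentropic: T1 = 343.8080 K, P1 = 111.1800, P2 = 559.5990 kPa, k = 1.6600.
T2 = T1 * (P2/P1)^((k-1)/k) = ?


(k-1)/k = 0.3976
(P2/P1)^exp = 1.9013
T2 = 343.8080 * 1.9013 = 653.6795 K

653.6795 K


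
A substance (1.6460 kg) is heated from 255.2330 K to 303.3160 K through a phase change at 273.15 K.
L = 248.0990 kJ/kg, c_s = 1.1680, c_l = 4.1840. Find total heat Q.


Q1 (sensible, solid) = 1.6460 * 1.1680 * 17.9170 = 34.4459 kJ
Q2 (latent) = 1.6460 * 248.0990 = 408.3710 kJ
Q3 (sensible, liquid) = 1.6460 * 4.1840 * 30.1660 = 207.7491 kJ
Q_total = 650.5660 kJ

650.5660 kJ


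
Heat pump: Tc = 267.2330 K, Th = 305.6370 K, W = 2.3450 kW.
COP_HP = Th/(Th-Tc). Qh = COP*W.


COP = 305.6370 / 38.4040 = 7.9585
Qh = 7.9585 * 2.3450 = 18.6626 kW

COP = 7.9585, Qh = 18.6626 kW


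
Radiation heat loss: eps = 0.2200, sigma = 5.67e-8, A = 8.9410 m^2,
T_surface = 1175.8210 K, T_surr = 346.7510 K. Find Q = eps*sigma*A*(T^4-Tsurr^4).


T^4 = 1.9115e+12
Tsurr^4 = 1.4457e+10
Q = 0.2200 * 5.67e-8 * 8.9410 * 1.8970e+12 = 211572.6571 W

211572.6571 W


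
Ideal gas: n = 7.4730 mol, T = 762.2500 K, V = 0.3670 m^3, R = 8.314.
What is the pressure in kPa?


P = nRT/V = 7.4730 * 8.314 * 762.2500 / 0.3670
= 47358.9904 / 0.3670 = 129043.5706 Pa = 129.0436 kPa

129.0436 kPa


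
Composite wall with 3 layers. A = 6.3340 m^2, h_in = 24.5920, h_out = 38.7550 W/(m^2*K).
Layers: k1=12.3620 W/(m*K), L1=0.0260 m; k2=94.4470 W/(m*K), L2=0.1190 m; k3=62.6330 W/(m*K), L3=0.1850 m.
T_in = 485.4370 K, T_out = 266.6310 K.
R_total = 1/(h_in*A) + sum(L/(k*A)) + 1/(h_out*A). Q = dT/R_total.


R_conv_in = 1/(24.5920*6.3340) = 0.0064
R_1 = 0.0260/(12.3620*6.3340) = 0.0003
R_2 = 0.1190/(94.4470*6.3340) = 0.0002
R_3 = 0.1850/(62.6330*6.3340) = 0.0005
R_conv_out = 1/(38.7550*6.3340) = 0.0041
R_total = 0.0115 K/W
Q = 218.8060 / 0.0115 = 19041.6001 W

R_total = 0.0115 K/W, Q = 19041.6001 W


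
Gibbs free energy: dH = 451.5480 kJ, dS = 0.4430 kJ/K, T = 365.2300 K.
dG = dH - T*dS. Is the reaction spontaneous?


T*dS = 365.2300 * 0.4430 = 161.7969 kJ
dG = 451.5480 - 161.7969 = 289.7511 kJ (non-spontaneous)

dG = 289.7511 kJ, non-spontaneous


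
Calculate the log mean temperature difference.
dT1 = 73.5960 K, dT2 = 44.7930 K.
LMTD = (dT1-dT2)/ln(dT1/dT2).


dT1/dT2 = 1.6430
ln(dT1/dT2) = 0.4965
LMTD = 28.8030 / 0.4965 = 58.0076 K

58.0076 K


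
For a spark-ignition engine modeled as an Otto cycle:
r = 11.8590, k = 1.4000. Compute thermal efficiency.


r^(k-1) = 2.6892
eta = 1 - 1/2.6892 = 0.6281 = 62.8139%

62.8139%


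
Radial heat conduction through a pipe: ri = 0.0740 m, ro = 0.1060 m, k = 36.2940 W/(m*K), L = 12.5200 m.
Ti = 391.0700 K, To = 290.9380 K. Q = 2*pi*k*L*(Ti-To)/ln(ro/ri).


dT = 100.1320 K
ln(ro/ri) = 0.3594
Q = 2*pi*36.2940*12.5200*100.1320 / 0.3594 = 795509.3128 W

795509.3128 W


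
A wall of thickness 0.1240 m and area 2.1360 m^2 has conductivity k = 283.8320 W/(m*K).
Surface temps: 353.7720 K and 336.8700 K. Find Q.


dT = 16.9020 K
Q = 283.8320 * 2.1360 * 16.9020 / 0.1240 = 82637.8516 W

82637.8516 W


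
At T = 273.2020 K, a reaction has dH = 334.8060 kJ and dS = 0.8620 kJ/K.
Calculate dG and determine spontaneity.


T*dS = 273.2020 * 0.8620 = 235.5001 kJ
dG = 334.8060 - 235.5001 = 99.3059 kJ (non-spontaneous)

dG = 99.3059 kJ, non-spontaneous


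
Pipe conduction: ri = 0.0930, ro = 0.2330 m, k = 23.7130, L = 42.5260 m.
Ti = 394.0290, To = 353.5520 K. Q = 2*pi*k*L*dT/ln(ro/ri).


dT = 40.4770 K
ln(ro/ri) = 0.9184
Q = 2*pi*23.7130*42.5260*40.4770 / 0.9184 = 279240.8318 W

279240.8318 W


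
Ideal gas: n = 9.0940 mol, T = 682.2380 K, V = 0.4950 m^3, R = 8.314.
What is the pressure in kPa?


P = nRT/V = 9.0940 * 8.314 * 682.2380 / 0.4950
= 51582.3205 / 0.4950 = 104206.7081 Pa = 104.2067 kPa

104.2067 kPa


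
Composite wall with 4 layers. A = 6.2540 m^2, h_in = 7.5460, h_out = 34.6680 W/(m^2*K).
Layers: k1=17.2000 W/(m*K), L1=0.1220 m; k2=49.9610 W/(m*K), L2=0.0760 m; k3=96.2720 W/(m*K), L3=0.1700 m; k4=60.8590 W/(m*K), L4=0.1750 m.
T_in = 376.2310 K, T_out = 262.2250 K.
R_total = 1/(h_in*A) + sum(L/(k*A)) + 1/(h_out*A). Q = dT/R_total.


R_conv_in = 1/(7.5460*6.2540) = 0.0212
R_1 = 0.1220/(17.2000*6.2540) = 0.0011
R_2 = 0.0760/(49.9610*6.2540) = 0.0002
R_3 = 0.1700/(96.2720*6.2540) = 0.0003
R_4 = 0.1750/(60.8590*6.2540) = 0.0005
R_conv_out = 1/(34.6680*6.2540) = 0.0046
R_total = 0.0279 K/W
Q = 114.0060 / 0.0279 = 4083.0886 W

R_total = 0.0279 K/W, Q = 4083.0886 W


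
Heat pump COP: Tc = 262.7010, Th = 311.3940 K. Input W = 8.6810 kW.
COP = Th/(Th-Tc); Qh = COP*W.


COP = 311.3940 / 48.6930 = 6.3950
Qh = 6.3950 * 8.6810 = 55.5154 kW

COP = 6.3950, Qh = 55.5154 kW


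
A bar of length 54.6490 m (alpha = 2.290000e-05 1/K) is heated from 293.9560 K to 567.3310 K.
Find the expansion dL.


dT = 273.3750 K
dL = 2.290000e-05 * 54.6490 * 273.3750 = 0.342118 m
L_final = 54.991118 m

dL = 0.342118 m


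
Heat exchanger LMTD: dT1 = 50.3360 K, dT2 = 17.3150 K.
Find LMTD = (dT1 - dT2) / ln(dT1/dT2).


dT1/dT2 = 2.9071
ln(dT1/dT2) = 1.0671
LMTD = 33.0210 / 1.0671 = 30.9432 K

30.9432 K


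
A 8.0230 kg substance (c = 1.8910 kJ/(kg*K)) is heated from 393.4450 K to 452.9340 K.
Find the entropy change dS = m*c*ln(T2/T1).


T2/T1 = 1.1512
ln(T2/T1) = 0.1408
dS = 8.0230 * 1.8910 * 0.1408 = 2.1362 kJ/K

2.1362 kJ/K


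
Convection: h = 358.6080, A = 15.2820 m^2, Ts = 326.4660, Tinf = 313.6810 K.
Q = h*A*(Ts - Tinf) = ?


dT = 12.7850 K
Q = 358.6080 * 15.2820 * 12.7850 = 70064.9637 W

70064.9637 W


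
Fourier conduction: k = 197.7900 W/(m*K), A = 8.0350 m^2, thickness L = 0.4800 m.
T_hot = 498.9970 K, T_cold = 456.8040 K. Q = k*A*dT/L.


dT = 42.1930 K
Q = 197.7900 * 8.0350 * 42.1930 / 0.4800 = 139697.7399 W

139697.7399 W


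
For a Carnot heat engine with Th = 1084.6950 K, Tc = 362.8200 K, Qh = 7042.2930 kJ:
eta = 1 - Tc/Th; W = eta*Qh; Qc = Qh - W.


eta = 1 - 362.8200/1084.6950 = 0.6655
W = 0.6655 * 7042.2930 = 4686.7140 kJ
Qc = 7042.2930 - 4686.7140 = 2355.5790 kJ

eta = 66.5510%, W = 4686.7140 kJ, Qc = 2355.5790 kJ


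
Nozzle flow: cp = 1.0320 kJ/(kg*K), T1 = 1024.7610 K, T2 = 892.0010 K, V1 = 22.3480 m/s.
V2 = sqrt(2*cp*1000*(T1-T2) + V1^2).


dT = 132.7600 K
2*cp*1000*dT = 274016.6400
V1^2 = 499.4331
V2 = sqrt(274516.0731) = 523.9428 m/s

523.9428 m/s


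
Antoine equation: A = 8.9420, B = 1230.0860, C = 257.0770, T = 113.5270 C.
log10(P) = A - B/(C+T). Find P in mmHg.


C+T = 370.6040
B/(C+T) = 3.3191
log10(P) = 8.9420 - 3.3191 = 5.6229
P = 10^5.6229 = 419625.1530 mmHg

419625.1530 mmHg


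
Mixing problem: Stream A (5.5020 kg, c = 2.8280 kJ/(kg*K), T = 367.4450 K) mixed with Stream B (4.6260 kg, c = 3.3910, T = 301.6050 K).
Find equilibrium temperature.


num = 10448.5249
den = 31.2464
Tf = 334.3911 K

334.3911 K


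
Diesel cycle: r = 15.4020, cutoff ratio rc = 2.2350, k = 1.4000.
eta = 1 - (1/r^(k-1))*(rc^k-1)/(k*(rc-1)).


r^(k-1) = 2.9856
rc^k = 3.0831
eta = 0.5965 = 59.6461%

59.6461%


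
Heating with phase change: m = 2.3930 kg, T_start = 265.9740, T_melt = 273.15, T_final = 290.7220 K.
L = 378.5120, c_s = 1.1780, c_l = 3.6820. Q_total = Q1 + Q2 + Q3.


Q1 (sensible, solid) = 2.3930 * 1.1780 * 7.1760 = 20.2288 kJ
Q2 (latent) = 2.3930 * 378.5120 = 905.7792 kJ
Q3 (sensible, liquid) = 2.3930 * 3.6820 * 17.5720 = 154.8273 kJ
Q_total = 1080.8354 kJ

1080.8354 kJ


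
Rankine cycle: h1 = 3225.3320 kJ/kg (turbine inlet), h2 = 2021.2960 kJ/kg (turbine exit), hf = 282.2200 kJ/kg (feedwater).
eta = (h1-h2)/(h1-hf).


W = 1204.0360 kJ/kg
Q_in = 2943.1120 kJ/kg
eta = 0.4091 = 40.9103%

eta = 40.9103%


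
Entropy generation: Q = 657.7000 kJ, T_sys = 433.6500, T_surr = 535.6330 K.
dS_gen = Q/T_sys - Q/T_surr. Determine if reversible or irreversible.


dS_sys = 657.7000/433.6500 = 1.5167 kJ/K
dS_surr = -657.7000/535.6330 = -1.2279 kJ/K
dS_gen = 1.5167 - 1.2279 = 0.2888 kJ/K (irreversible)

dS_gen = 0.2888 kJ/K, irreversible


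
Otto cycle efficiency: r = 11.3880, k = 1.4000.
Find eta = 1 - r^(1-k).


r^(k-1) = 2.6459
eta = 1 - 1/2.6459 = 0.6221 = 62.2062%

62.2062%


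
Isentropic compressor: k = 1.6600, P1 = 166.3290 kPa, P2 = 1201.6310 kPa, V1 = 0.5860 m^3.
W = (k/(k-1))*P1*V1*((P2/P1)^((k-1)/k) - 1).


(k-1)/k = 0.3976
(P2/P1)^exp = 2.1951
W = 2.5152 * 166.3290 * 0.5860 * (2.1951 - 1) = 292.9743 kJ

292.9743 kJ


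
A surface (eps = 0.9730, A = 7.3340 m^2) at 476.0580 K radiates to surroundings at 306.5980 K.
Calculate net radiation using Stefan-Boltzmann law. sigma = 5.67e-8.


T^4 = 5.1362e+10
Tsurr^4 = 8.8364e+09
Q = 0.9730 * 5.67e-8 * 7.3340 * 4.2525e+10 = 17206.1575 W

17206.1575 W


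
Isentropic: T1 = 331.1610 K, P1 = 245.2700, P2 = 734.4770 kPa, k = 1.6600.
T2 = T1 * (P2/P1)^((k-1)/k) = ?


(k-1)/k = 0.3976
(P2/P1)^exp = 1.5466
T2 = 331.1610 * 1.5466 = 512.1827 K

512.1827 K


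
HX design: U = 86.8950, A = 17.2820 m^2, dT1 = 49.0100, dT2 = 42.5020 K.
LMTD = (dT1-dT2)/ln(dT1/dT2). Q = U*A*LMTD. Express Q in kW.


LMTD = 45.6788 K
Q = 86.8950 * 17.2820 * 45.6788 = 68596.6768 W = 68.5967 kW

68.5967 kW


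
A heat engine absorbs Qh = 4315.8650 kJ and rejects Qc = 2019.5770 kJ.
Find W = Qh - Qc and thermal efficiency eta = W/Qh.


W = 4315.8650 - 2019.5770 = 2296.2880 kJ
eta = 2296.2880 / 4315.8650 = 0.5321 = 53.2057%

W = 2296.2880 kJ, eta = 53.2057%


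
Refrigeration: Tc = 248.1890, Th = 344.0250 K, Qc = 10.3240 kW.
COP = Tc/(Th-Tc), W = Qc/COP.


COP = 248.1890 / 95.8360 = 2.5897
W = 10.3240 / 2.5897 = 3.9865 kW

COP = 2.5897, W = 3.9865 kW


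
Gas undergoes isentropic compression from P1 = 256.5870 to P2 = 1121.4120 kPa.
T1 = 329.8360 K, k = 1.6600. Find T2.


(k-1)/k = 0.3976
(P2/P1)^exp = 1.7975
T2 = 329.8360 * 1.7975 = 592.8800 K

592.8800 K


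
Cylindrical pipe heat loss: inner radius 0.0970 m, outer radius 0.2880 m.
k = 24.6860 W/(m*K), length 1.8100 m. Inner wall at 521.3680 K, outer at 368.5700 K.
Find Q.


dT = 152.7980 K
ln(ro/ri) = 1.0882
Q = 2*pi*24.6860*1.8100*152.7980 / 1.0882 = 39418.3427 W

39418.3427 W


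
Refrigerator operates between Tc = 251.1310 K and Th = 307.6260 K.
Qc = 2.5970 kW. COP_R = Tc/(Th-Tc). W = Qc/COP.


COP = 251.1310 / 56.4950 = 4.4452
W = 2.5970 / 4.4452 = 0.5842 kW

COP = 4.4452, W = 0.5842 kW


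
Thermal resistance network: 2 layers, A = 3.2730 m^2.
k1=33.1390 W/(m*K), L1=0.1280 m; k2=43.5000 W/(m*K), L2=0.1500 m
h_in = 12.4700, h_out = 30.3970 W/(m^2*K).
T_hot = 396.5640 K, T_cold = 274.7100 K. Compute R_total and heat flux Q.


R_conv_in = 1/(12.4700*3.2730) = 0.0245
R_1 = 0.1280/(33.1390*3.2730) = 0.0012
R_2 = 0.1500/(43.5000*3.2730) = 0.0011
R_conv_out = 1/(30.3970*3.2730) = 0.0101
R_total = 0.0368 K/W
Q = 121.8540 / 0.0368 = 3312.4920 W

R_total = 0.0368 K/W, Q = 3312.4920 W


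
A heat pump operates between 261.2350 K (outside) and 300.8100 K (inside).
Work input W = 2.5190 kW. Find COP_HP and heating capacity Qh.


COP = 300.8100 / 39.5750 = 7.6010
Qh = 7.6010 * 2.5190 = 19.1469 kW

COP = 7.6010, Qh = 19.1469 kW


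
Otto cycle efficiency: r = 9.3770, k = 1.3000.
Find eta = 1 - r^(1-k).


r^(k-1) = 1.9571
eta = 1 - 1/1.9571 = 0.4890 = 48.9047%

48.9047%


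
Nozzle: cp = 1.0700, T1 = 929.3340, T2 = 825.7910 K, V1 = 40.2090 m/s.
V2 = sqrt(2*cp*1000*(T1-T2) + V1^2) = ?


dT = 103.5430 K
2*cp*1000*dT = 221582.0200
V1^2 = 1616.7637
V2 = sqrt(223198.7837) = 472.4392 m/s

472.4392 m/s


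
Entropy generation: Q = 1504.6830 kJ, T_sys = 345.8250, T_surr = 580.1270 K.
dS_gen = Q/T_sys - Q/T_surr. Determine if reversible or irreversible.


dS_sys = 1504.6830/345.8250 = 4.3510 kJ/K
dS_surr = -1504.6830/580.1270 = -2.5937 kJ/K
dS_gen = 4.3510 - 2.5937 = 1.7573 kJ/K (irreversible)

dS_gen = 1.7573 kJ/K, irreversible


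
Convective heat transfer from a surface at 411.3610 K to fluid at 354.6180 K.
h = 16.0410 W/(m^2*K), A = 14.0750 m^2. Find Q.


dT = 56.7430 K
Q = 16.0410 * 14.0750 * 56.7430 = 12811.2686 W

12811.2686 W


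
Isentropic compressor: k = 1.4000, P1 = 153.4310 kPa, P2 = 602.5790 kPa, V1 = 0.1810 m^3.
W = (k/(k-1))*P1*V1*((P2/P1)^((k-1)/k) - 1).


(k-1)/k = 0.2857
(P2/P1)^exp = 1.4782
W = 3.5000 * 153.4310 * 0.1810 * (1.4782 - 1) = 46.4836 kJ

46.4836 kJ


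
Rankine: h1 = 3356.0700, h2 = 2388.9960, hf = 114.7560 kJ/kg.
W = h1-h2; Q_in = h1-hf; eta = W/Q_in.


W = 967.0740 kJ/kg
Q_in = 3241.3140 kJ/kg
eta = 0.2984 = 29.8359%

eta = 29.8359%


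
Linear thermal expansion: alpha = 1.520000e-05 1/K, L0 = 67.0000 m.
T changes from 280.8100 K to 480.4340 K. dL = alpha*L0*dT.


dT = 199.6240 K
dL = 1.520000e-05 * 67.0000 * 199.6240 = 0.203297 m
L_final = 67.203297 m

dL = 0.203297 m


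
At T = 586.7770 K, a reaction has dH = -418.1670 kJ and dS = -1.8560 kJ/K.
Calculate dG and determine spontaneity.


T*dS = 586.7770 * -1.8560 = -1089.0581 kJ
dG = -418.1670 + 1089.0581 = 670.8911 kJ (non-spontaneous)

dG = 670.8911 kJ, non-spontaneous


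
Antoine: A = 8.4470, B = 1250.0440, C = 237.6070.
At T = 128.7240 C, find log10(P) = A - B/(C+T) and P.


C+T = 366.3310
B/(C+T) = 3.4123
log10(P) = 8.4470 - 3.4123 = 5.0347
P = 10^5.0347 = 108309.1764 mmHg

108309.1764 mmHg


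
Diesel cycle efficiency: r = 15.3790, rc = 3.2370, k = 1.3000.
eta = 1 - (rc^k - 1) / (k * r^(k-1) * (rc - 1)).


r^(k-1) = 2.2703
rc^k = 4.6045
eta = 0.4540 = 45.4040%

45.4040%


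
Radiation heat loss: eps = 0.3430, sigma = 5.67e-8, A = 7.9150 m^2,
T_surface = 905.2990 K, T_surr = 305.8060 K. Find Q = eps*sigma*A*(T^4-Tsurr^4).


T^4 = 6.7169e+11
Tsurr^4 = 8.7455e+09
Q = 0.3430 * 5.67e-8 * 7.9150 * 6.6294e+11 = 102048.0121 W

102048.0121 W


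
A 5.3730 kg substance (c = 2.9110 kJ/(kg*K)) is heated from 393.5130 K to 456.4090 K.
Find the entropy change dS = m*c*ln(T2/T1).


T2/T1 = 1.1598
ln(T2/T1) = 0.1483
dS = 5.3730 * 2.9110 * 0.1483 = 2.3191 kJ/K

2.3191 kJ/K


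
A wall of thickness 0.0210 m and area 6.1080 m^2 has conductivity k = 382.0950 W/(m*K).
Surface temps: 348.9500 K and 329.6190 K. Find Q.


dT = 19.3310 K
Q = 382.0950 * 6.1080 * 19.3310 / 0.0210 = 2148351.8449 W

2148351.8449 W


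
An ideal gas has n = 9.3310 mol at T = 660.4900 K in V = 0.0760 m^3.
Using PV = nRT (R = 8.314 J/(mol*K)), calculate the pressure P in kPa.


P = nRT/V = 9.3310 * 8.314 * 660.4900 / 0.0760
= 51239.4496 / 0.0760 = 674203.2846 Pa = 674.2033 kPa

674.2033 kPa


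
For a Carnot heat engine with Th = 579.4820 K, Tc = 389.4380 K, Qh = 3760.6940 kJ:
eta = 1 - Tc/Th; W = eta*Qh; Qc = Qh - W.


eta = 1 - 389.4380/579.4820 = 0.3280
W = 0.3280 * 3760.6940 = 1233.3383 kJ
Qc = 3760.6940 - 1233.3383 = 2527.3557 kJ

eta = 32.7955%, W = 1233.3383 kJ, Qc = 2527.3557 kJ


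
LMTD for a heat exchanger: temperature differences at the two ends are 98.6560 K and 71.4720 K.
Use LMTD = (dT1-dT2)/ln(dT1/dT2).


dT1/dT2 = 1.3803
ln(dT1/dT2) = 0.3223
LMTD = 27.1840 / 0.3223 = 84.3351 K

84.3351 K


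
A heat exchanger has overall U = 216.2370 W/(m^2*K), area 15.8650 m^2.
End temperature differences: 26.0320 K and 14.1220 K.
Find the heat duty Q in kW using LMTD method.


LMTD = 19.4737 K
Q = 216.2370 * 15.8650 * 19.4737 = 66806.6297 W = 66.8066 kW

66.8066 kW


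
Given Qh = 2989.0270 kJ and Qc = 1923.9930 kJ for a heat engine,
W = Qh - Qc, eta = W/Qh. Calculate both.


W = 2989.0270 - 1923.9930 = 1065.0340 kJ
eta = 1065.0340 / 2989.0270 = 0.3563 = 35.6315%

W = 1065.0340 kJ, eta = 35.6315%


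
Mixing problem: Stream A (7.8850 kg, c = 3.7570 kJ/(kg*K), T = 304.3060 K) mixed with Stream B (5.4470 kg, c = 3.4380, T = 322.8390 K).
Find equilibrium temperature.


num = 15060.4811
den = 48.3507
Tf = 311.4840 K

311.4840 K


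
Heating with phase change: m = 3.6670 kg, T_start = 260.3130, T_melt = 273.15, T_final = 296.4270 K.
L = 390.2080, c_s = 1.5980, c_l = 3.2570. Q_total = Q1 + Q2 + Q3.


Q1 (sensible, solid) = 3.6670 * 1.5980 * 12.8370 = 75.2231 kJ
Q2 (latent) = 3.6670 * 390.2080 = 1430.8927 kJ
Q3 (sensible, liquid) = 3.6670 * 3.2570 * 23.2770 = 278.0070 kJ
Q_total = 1784.1228 kJ

1784.1228 kJ


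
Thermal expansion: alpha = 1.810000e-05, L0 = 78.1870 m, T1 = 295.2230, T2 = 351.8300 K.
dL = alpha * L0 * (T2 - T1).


dT = 56.6070 K
dL = 1.810000e-05 * 78.1870 * 56.6070 = 0.080109 m
L_final = 78.267109 m

dL = 0.080109 m


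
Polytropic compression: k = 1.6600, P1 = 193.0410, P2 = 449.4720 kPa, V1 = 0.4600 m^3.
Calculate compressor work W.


(k-1)/k = 0.3976
(P2/P1)^exp = 1.3994
W = 2.5152 * 193.0410 * 0.4600 * (1.3994 - 1) = 89.1994 kJ

89.1994 kJ


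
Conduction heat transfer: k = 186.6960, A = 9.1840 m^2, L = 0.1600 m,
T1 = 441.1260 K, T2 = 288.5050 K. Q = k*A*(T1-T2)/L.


dT = 152.6210 K
Q = 186.6960 * 9.1840 * 152.6210 / 0.1600 = 1635540.1144 W

1635540.1144 W
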